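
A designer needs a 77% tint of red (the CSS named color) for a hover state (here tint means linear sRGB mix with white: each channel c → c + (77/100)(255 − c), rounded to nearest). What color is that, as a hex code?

CSS red is rgb(255, 0, 0).
A 77% tint moves each channel 77% toward 255:
  R: 255 + 0 = 255 → 255
  G: 0 + 196.35 = 196.35 → 196
  B: 0 + 0.77×(255−0) = 0 + 196.35 = 196.35 → 196
rgb(255, 196, 196) = #FFC4C4.

#FFC4C4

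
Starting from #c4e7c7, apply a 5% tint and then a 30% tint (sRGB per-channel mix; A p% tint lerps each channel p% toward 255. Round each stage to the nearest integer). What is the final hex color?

#d8efda

#c4e7c7 is rgb(196, 231, 199).
A 5% tint moves each channel 5% toward 255:
  R: 196 + 2.95 = 198.95 → 199
  G: 231 + 0.05×(255−231) = 231 + 1.2 = 232.2 → 232
  B: 199 + 0.05×(255−199) = 199 + 2.8 = 201.8 → 202
After the tint: rgb(199, 232, 202) = #c7e8ca.
A 30% tint moves each channel 30% toward 255:
  R: 199 + 0.3×(255−199) = 199 + 16.8 = 215.8 → 216
  G: 232 + 0.3×(255−232) = 232 + 6.9 = 238.9 → 239
  B: 202 + 0.3×(255−202) = 202 + 15.9 = 217.9 → 218
rgb(216, 239, 218) = #d8efda.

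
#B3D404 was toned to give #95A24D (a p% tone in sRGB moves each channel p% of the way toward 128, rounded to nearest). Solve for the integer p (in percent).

#B3D404 is rgb(179, 212, 4); #95A24D is rgb(149, 162, 77).
On the B channel (widest range): 77 ≈ 4 + (p/100)(128 − 4), so p ≈ 100×(77 − 4)/(128 − 4) = 7300/124 = 58.87.
p = 59 reproduces all three channels after rounding.

59%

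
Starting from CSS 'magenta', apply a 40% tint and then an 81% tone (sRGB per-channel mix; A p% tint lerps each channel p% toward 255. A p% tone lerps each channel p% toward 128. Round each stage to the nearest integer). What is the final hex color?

#987B98

CSS magenta is rgb(255, 0, 255).
Per channel, c → c + 0.4(255 − c):
  R: 255 + 0.4×(255−255) = 255 + 0 = 255 → 255
  G: 0 + 0.4×(255−0) = 0 + 102 = 102 → 102
  B: 255 + 0.4×(255−255) = 255 + 0 = 255 → 255
After the tint: rgb(255, 102, 255) = #FF66FF.
An 81% tone moves each channel 81% toward 128:
  R: 255 + 0.81×(128−255) = 255 − 102.87 = 152.13 → 152
  G: 102 + 0.81×(128−102) = 102 + 21.06 = 123.06 → 123
  B: 255 − 102.87 = 152.13 → 152
rgb(152, 123, 152) = #987B98.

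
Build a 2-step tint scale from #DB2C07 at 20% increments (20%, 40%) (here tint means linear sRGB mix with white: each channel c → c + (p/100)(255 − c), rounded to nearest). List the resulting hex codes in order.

#E25639, #E9806A

#DB2C07 is rgb(219, 44, 7).
20%: (219 + 7.2 = 226.2→226, 44 + 42.2 = 86.2→86, 7 + 49.6 = 56.6→57) → #E25639
40%: (219 + 14.4 = 233.4→233, 44 + 84.4 = 128.4→128, 7 + 99.2 = 106.2→106) → #E9806A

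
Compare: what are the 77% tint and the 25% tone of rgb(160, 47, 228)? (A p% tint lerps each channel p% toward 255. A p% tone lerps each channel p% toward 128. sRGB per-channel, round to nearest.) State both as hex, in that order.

77% tint:
  R: 160 + 0.77×(255−160) = 160 + 73.15 = 233.15 → 233
  G: 47 + 160.16 = 207.16 → 207
  B: 228 + 0.77×(255−228) = 228 + 20.79 = 248.79 → 249
  → #e9cff9
25% tone:
  R: 160 + 0.25×(128−160) = 160 − 8 = 152 → 152
  G: 47 + 20.25 = 67.25 → 67
  B: 228 − 25 = 203 → 203
  → #9843cb

#e9cff9, #9843cb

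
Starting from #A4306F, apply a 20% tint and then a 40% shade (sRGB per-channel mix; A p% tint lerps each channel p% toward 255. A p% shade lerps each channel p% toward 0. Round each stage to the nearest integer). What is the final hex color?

#6D3554

#A4306F is rgb(164, 48, 111).
A 20% tint moves each channel 20% toward 255:
  R: 164 + 18.2 = 182.2 → 182
  G: 48 + 0.2×(255−48) = 48 + 41.4 = 89.4 → 89
  B: 111 + 0.2×(255−111) = 111 + 28.8 = 139.8 → 140
After the tint: rgb(182, 89, 140) = #B6598C.
Lerp each channel 40% toward 0:
  R: 182 + 0.4×(0−182) = 182 − 72.8 = 109.2 → 109
  G: 89 − 35.6 = 53.4 → 53
  B: 140 − 56 = 84 → 84
rgb(109, 53, 84) = #6D3554.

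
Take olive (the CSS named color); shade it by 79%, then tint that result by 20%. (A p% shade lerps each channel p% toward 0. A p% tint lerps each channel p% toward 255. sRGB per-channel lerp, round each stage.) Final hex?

#494933

CSS olive is rgb(128, 128, 0).
Lerp each channel 79% toward 0:
  R: 128 + 0.79×(0−128) = 128 − 101.12 = 26.88 → 27
  G: 128 + 0.79×(0−128) = 128 − 101.12 = 26.88 → 27
  B: 0 + 0 = 0 → 0
After the shade: rgb(27, 27, 0) = #1B1B00.
A 20% tint moves each channel 20% toward 255:
  R: 27 + 45.6 = 72.6 → 73
  G: 27 + 45.6 = 72.6 → 73
  B: 0 + 0.2×(255−0) = 0 + 51 = 51 → 51
rgb(73, 73, 51) = #494933.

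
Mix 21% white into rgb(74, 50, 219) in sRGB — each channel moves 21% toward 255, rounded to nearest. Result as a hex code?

#705de3

A 21% tint moves each channel 21% toward 255:
  R: 74 + 38.01 = 112.01 → 112
  G: 50 + 43.05 = 93.05 → 93
  B: 219 + 7.56 = 226.56 → 227
rgb(112, 93, 227) = #705de3.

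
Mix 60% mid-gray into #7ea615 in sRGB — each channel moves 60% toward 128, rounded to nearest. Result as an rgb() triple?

#7ea615 is rgb(126, 166, 21).
Per channel, c → c + 0.6(128 − c):
  R: 126 + 0.6×(128−126) = 126 + 1.2 = 127.2 → 127
  G: 166 − 22.8 = 143.2 → 143
  B: 21 + 0.6×(128−21) = 21 + 64.2 = 85.2 → 85

rgb(127, 143, 85)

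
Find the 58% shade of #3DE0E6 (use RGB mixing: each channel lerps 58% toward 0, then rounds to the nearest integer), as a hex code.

#3DE0E6 is rgb(61, 224, 230).
Per channel, c → c + 0.58(0 − c):
  R: 61 + 0.58×(0−61) = 61 − 35.38 = 25.62 → 26
  G: 224 + 0.58×(0−224) = 224 − 129.92 = 94.08 → 94
  B: 230 + 0.58×(0−230) = 230 − 133.4 = 96.6 → 97
rgb(26, 94, 97) = #1A5E61.

#1A5E61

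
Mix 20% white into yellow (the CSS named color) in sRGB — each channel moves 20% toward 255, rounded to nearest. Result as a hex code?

CSS yellow is rgb(255, 255, 0).
Per channel, c → c + 0.2(255 − c):
  R: 255 + 0 = 255 → 255
  G: 255 + 0 = 255 → 255
  B: 0 + 0.2×(255−0) = 0 + 51 = 51 → 51
rgb(255, 255, 51) = #FFFF33.

#FFFF33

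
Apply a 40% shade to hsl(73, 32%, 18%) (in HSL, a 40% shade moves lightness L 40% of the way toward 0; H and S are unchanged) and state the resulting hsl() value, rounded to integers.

L moves 40% from 18 toward 0: 18 − 7.2 = 10.8 → 11.
H and S are unchanged.

hsl(73, 32%, 11%)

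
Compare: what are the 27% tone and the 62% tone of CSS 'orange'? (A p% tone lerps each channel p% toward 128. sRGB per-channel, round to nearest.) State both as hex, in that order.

CSS orange is rgb(255, 165, 0).
27% tone:
  R: 255 − 34.29 = 220.71 → 221
  G: 165 − 9.99 = 155.01 → 155
  B: 0 + 0.27×(128−0) = 0 + 34.56 = 34.56 → 35
  → #DD9B23
62% tone:
  R: 255 − 78.74 = 176.26 → 176
  G: 165 − 22.94 = 142.06 → 142
  B: 0 + 0.62×(128−0) = 0 + 79.36 = 79.36 → 79
  → #B08E4F

#DD9B23, #B08E4F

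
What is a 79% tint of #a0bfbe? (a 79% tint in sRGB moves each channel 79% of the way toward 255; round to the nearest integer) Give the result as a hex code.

#a0bfbe is rgb(160, 191, 190).
Lerp each channel 79% toward 255:
  R: 160 + 0.79×(255−160) = 160 + 75.05 = 235.05 → 235
  G: 191 + 0.79×(255−191) = 191 + 50.56 = 241.56 → 242
  B: 190 + 0.79×(255−190) = 190 + 51.35 = 241.35 → 241
rgb(235, 242, 241) = #ebf2f1.

#ebf2f1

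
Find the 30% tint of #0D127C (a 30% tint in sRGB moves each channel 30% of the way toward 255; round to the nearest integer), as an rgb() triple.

rgb(86, 89, 163)

#0D127C is rgb(13, 18, 124).
Per channel, c → c + 0.3(255 − c):
  R: 13 + 0.3×(255−13) = 13 + 72.6 = 85.6 → 86
  G: 18 + 0.3×(255−18) = 18 + 71.1 = 89.1 → 89
  B: 124 + 0.3×(255−124) = 124 + 39.3 = 163.3 → 163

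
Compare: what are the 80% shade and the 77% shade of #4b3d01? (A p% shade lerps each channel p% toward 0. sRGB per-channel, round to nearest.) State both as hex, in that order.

#4b3d01 is rgb(75, 61, 1).
80% shade:
  R: 75 − 60 = 15 → 15
  G: 61 + 0.8×(0−61) = 61 − 48.8 = 12.2 → 12
  B: 1 − 0.8 = 0.2 → 0
  → #0f0c00
77% shade:
  R: 75 + 0.77×(0−75) = 75 − 57.75 = 17.25 → 17
  G: 61 + 0.77×(0−61) = 61 − 46.97 = 14.03 → 14
  B: 1 + 0.77×(0−1) = 1 − 0.77 = 0.23 → 0
  → #110e00

#0f0c00, #110e00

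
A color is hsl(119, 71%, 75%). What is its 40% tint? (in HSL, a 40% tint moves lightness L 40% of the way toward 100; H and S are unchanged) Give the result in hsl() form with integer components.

L moves 40% from 75 toward 100: 75 + 10 = 85 → 85.
H and S are unchanged.

hsl(119, 71%, 85%)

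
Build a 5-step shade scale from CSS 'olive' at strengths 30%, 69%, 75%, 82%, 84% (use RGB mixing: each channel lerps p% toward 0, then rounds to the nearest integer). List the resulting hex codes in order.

CSS olive is rgb(128, 128, 0).
30%: (128 − 38.4 = 89.6→90, 128 − 38.4 = 89.6→90, 0→0) → #5a5a00
69%: (128 − 88.32 = 39.68→40, 128 − 88.32 = 39.68→40, 0→0) → #282800
75%: (128 − 96 = 32→32, 128 − 96 = 32→32, 0→0) → #202000
82%: (128 − 104.96 = 23.04→23, 128 − 104.96 = 23.04→23, 0→0) → #171700
84%: (128 − 107.52 = 20.48→20, 128 − 107.52 = 20.48→20, 0→0) → #141400

#5a5a00, #282800, #202000, #171700, #141400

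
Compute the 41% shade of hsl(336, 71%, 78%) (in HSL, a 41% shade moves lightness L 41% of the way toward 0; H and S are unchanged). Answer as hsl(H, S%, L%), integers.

L moves 41% from 78 toward 0: 78 − 31.98 = 46.02 → 46.
H and S are unchanged.

hsl(336, 71%, 46%)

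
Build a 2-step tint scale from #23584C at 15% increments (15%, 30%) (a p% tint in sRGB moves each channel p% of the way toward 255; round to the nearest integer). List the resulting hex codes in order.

#447167, #658A82

#23584C is rgb(35, 88, 76).
15%: (35 + 33 = 68→68, 88 + 25.05 = 113.05→113, 76 + 26.85 = 102.85→103) → #447167
30%: (35 + 66 = 101→101, 88 + 50.1 = 138.1→138, 76 + 53.7 = 129.7→130) → #658A82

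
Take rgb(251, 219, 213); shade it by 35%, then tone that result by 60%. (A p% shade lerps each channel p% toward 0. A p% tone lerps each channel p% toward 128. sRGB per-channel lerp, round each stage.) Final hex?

#8E8684

Lerp each channel 35% toward 0:
  R: 251 − 87.85 = 163.15 → 163
  G: 219 − 76.65 = 142.35 → 142
  B: 213 − 74.55 = 138.45 → 138
After the shade: rgb(163, 142, 138) = #A38E8A.
Per channel, c → c + 0.6(128 − c):
  R: 163 + 0.6×(128−163) = 163 − 21 = 142 → 142
  G: 142 + 0.6×(128−142) = 142 − 8.4 = 133.6 → 134
  B: 138 + 0.6×(128−138) = 138 − 6 = 132 → 132
rgb(142, 134, 132) = #8E8684.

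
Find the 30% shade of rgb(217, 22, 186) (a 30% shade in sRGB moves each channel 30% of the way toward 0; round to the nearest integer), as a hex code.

A 30% shade moves each channel 30% toward 0:
  R: 217 + 0.3×(0−217) = 217 − 65.1 = 151.9 → 152
  G: 22 + 0.3×(0−22) = 22 − 6.6 = 15.4 → 15
  B: 186 − 55.8 = 130.2 → 130
rgb(152, 15, 130) = #980F82.

#980F82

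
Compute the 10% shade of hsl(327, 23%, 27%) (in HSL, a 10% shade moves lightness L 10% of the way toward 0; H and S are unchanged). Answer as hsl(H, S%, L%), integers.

hsl(327, 23%, 24%)

L moves 10% from 27 toward 0: 27 − 2.7 = 24.3 → 24.
H and S are unchanged.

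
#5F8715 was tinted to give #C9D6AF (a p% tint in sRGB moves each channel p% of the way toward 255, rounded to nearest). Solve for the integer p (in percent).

#5F8715 is rgb(95, 135, 21); #C9D6AF is rgb(201, 214, 175).
On the B channel (widest range): 175 ≈ 21 + (p/100)(255 − 21), so p ≈ 100×(175 − 21)/(255 − 21) = 15400/234 = 65.81.
p = 66 reproduces all three channels after rounding.

66%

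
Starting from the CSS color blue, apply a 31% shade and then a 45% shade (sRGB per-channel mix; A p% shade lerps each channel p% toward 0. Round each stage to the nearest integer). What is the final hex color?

CSS blue is rgb(0, 0, 255).
A 31% shade moves each channel 31% toward 0:
  R: 0 + 0.31×(0−0) = 0 + 0 = 0 → 0
  G: 0 + 0.31×(0−0) = 0 + 0 = 0 → 0
  B: 255 + 0.31×(0−255) = 255 − 79.05 = 175.95 → 176
After the shade: rgb(0, 0, 176) = #0000b0.
Per channel, c → c + 0.45(0 − c):
  R: 0 + 0.45×(0−0) = 0 + 0 = 0 → 0
  G: 0 + 0.45×(0−0) = 0 + 0 = 0 → 0
  B: 176 − 79.2 = 96.8 → 97
rgb(0, 0, 97) = #000061.

#000061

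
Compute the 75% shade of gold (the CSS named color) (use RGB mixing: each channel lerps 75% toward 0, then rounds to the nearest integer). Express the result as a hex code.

#403600

CSS gold is rgb(255, 215, 0).
A 75% shade moves each channel 75% toward 0:
  R: 255 + 0.75×(0−255) = 255 − 191.25 = 63.75 → 64
  G: 215 + 0.75×(0−215) = 215 − 161.25 = 53.75 → 54
  B: 0 + 0.75×(0−0) = 0 + 0 = 0 → 0
rgb(64, 54, 0) = #403600.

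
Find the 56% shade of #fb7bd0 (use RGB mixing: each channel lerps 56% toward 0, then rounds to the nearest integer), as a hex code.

#6e365c

#fb7bd0 is rgb(251, 123, 208).
A 56% shade moves each channel 56% toward 0:
  R: 251 − 140.56 = 110.44 → 110
  G: 123 + 0.56×(0−123) = 123 − 68.88 = 54.12 → 54
  B: 208 + 0.56×(0−208) = 208 − 116.48 = 91.52 → 92
rgb(110, 54, 92) = #6e365c.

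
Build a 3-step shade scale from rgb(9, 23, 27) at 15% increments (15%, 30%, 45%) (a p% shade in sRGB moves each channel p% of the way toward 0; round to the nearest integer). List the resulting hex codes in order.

#081417, #061013, #050D0F

15%: (9 − 1.35 = 7.65→8, 23 − 3.45 = 19.55→20, 27 − 4.05 = 22.95→23) → #081417
30%: (9 − 2.7 = 6.3→6, 23 − 6.9 = 16.1→16, 27 − 8.1 = 18.9→19) → #061013
45%: (9 − 4.05 = 4.95→5, 23 − 10.35 = 12.65→13, 27 − 12.15 = 14.85→15) → #050D0F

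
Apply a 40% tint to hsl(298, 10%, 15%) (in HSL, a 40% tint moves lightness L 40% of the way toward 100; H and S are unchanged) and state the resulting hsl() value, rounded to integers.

hsl(298, 10%, 49%)

L moves 40% from 15 toward 100: 15 + 34 = 49 → 49.
H and S are unchanged.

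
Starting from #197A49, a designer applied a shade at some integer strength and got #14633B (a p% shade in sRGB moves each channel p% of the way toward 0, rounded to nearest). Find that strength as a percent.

#197A49 is rgb(25, 122, 73); #14633B is rgb(20, 99, 59).
On the G channel (widest range): 99 ≈ 122 + (p/100)(0 − 122), so p ≈ 100×(99 − 122)/(0 − 122) = -2300/-122 = 18.85.
p = 19 reproduces all three channels after rounding.

19%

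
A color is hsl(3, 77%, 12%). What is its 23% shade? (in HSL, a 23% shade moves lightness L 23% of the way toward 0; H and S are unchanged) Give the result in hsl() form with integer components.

L moves 23% from 12 toward 0: 12 − 2.76 = 9.24 → 9.
H and S are unchanged.

hsl(3, 77%, 9%)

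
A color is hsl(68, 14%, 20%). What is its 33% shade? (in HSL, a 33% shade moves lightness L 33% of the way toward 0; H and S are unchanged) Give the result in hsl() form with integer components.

hsl(68, 14%, 13%)

L moves 33% from 20 toward 0: 20 − 6.6 = 13.4 → 13.
H and S are unchanged.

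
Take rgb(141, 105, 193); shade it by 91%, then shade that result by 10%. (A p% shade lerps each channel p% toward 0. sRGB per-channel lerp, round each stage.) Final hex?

Per channel, c → c + 0.91(0 − c):
  R: 141 + 0.91×(0−141) = 141 − 128.31 = 12.69 → 13
  G: 105 + 0.91×(0−105) = 105 − 95.55 = 9.45 → 9
  B: 193 + 0.91×(0−193) = 193 − 175.63 = 17.37 → 17
After the shade: rgb(13, 9, 17) = #0D0911.
A 10% shade moves each channel 10% toward 0:
  R: 13 − 1.3 = 11.7 → 12
  G: 9 − 0.9 = 8.1 → 8
  B: 17 + 0.1×(0−17) = 17 − 1.7 = 15.3 → 15
rgb(12, 8, 15) = #0C080F.

#0C080F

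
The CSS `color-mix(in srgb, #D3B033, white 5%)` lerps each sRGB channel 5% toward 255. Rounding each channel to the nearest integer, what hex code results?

#D5B43D

#D3B033 is rgb(211, 176, 51).
Per channel, c → c + 0.05(255 − c):
  R: 211 + 2.2 = 213.2 → 213
  G: 176 + 0.05×(255−176) = 176 + 3.95 = 179.95 → 180
  B: 51 + 0.05×(255−51) = 51 + 10.2 = 61.2 → 61
rgb(213, 180, 61) = #D5B43D.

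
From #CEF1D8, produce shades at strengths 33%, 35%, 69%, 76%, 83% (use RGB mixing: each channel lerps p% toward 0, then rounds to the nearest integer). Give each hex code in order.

#CEF1D8 is rgb(206, 241, 216).
33%: (206 − 67.98 = 138.02→138, 241 − 79.53 = 161.47→161, 216 − 71.28 = 144.72→145) → #8AA191
35%: (206 − 72.1 = 133.9→134, 241 − 84.35 = 156.65→157, 216 − 75.6 = 140.4→140) → #869D8C
69%: (206 − 142.14 = 63.86→64, 241 − 166.29 = 74.71→75, 216 − 149.04 = 66.96→67) → #404B43
76%: (206 − 156.56 = 49.44→49, 241 − 183.16 = 57.84→58, 216 − 164.16 = 51.84→52) → #313A34
83%: (206 − 170.98 = 35.02→35, 241 − 200.03 = 40.97→41, 216 − 179.28 = 36.72→37) → #232925

#8AA191, #869D8C, #404B43, #313A34, #232925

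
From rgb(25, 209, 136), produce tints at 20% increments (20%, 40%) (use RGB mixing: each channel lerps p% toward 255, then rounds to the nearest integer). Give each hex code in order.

20%: (25 + 46 = 71→71, 209 + 9.2 = 218.2→218, 136 + 23.8 = 159.8→160) → #47DAA0
40%: (25 + 92 = 117→117, 209 + 18.4 = 227.4→227, 136 + 47.6 = 183.6→184) → #75E3B8

#47DAA0, #75E3B8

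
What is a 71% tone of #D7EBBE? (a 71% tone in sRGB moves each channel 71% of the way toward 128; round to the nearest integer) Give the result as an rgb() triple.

rgb(153, 159, 146)

#D7EBBE is rgb(215, 235, 190).
Per channel, c → c + 0.71(128 − c):
  R: 215 − 61.77 = 153.23 → 153
  G: 235 + 0.71×(128−235) = 235 − 75.97 = 159.03 → 159
  B: 190 − 44.02 = 145.98 → 146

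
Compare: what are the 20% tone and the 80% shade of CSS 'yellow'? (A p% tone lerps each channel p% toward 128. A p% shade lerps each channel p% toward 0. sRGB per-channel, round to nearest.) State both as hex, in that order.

#E6E61A, #333300

CSS yellow is rgb(255, 255, 0).
20% tone:
  R: 255 + 0.2×(128−255) = 255 − 25.4 = 229.6 → 230
  G: 255 − 25.4 = 229.6 → 230
  B: 0 + 25.6 = 25.6 → 26
  → #E6E61A
80% shade:
  R: 255 − 204 = 51 → 51
  G: 255 + 0.8×(0−255) = 255 − 204 = 51 → 51
  B: 0 + 0 = 0 → 0
  → #333300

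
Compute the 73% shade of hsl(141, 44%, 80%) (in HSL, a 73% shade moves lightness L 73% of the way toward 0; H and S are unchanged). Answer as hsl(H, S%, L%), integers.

hsl(141, 44%, 22%)

L moves 73% from 80 toward 0: 80 − 58.4 = 21.6 → 22.
H and S are unchanged.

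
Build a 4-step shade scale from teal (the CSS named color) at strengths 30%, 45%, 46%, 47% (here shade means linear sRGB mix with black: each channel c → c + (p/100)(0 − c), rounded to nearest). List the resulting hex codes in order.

CSS teal is rgb(0, 128, 128).
30%: (0→0, 128 − 38.4 = 89.6→90, 128 − 38.4 = 89.6→90) → #005A5A
45%: (0→0, 128 − 57.6 = 70.4→70, 128 − 57.6 = 70.4→70) → #004646
46%: (0→0, 128 − 58.88 = 69.12→69, 128 − 58.88 = 69.12→69) → #004545
47%: (0→0, 128 − 60.16 = 67.84→68, 128 − 60.16 = 67.84→68) → #004444

#005A5A, #004646, #004545, #004444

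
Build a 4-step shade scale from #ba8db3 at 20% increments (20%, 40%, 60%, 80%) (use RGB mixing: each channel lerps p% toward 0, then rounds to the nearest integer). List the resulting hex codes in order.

#ba8db3 is rgb(186, 141, 179).
20%: (186 − 37.2 = 148.8→149, 141 − 28.2 = 112.8→113, 179 − 35.8 = 143.2→143) → #95718f
40%: (186 − 74.4 = 111.6→112, 141 − 56.4 = 84.6→85, 179 − 71.6 = 107.4→107) → #70556b
60%: (186 − 111.6 = 74.4→74, 141 − 84.6 = 56.4→56, 179 − 107.4 = 71.6→72) → #4a3848
80%: (186 − 148.8 = 37.2→37, 141 − 112.8 = 28.2→28, 179 − 143.2 = 35.8→36) → #251c24

#95718f, #70556b, #4a3848, #251c24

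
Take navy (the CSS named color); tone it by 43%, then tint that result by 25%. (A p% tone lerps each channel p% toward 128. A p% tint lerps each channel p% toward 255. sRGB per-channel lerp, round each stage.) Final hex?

CSS navy is rgb(0, 0, 128).
Per channel, c → c + 0.43(128 − c):
  R: 0 + 0.43×(128−0) = 0 + 55.04 = 55.04 → 55
  G: 0 + 0.43×(128−0) = 0 + 55.04 = 55.04 → 55
  B: 128 + 0.43×(128−128) = 128 + 0 = 128 → 128
After the tone: rgb(55, 55, 128) = #373780.
A 25% tint moves each channel 25% toward 255:
  R: 55 + 0.25×(255−55) = 55 + 50 = 105 → 105
  G: 55 + 50 = 105 → 105
  B: 128 + 0.25×(255−128) = 128 + 31.75 = 159.75 → 160
rgb(105, 105, 160) = #6969a0.

#6969a0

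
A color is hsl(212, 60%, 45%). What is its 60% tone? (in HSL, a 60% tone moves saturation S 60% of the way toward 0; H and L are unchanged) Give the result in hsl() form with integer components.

S moves 60% from 60 toward 0: 60 − 36 = 24 → 24.
H and L are unchanged.

hsl(212, 24%, 45%)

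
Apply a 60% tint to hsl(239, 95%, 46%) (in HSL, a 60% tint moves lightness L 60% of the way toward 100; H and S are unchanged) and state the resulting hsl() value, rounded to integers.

L moves 60% from 46 toward 100: 46 + 32.4 = 78.4 → 78.
H and S are unchanged.

hsl(239, 95%, 78%)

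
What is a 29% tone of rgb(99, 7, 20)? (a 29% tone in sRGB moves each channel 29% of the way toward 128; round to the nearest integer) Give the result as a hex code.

#6b2a33

A 29% tone moves each channel 29% toward 128:
  R: 99 + 8.41 = 107.41 → 107
  G: 7 + 0.29×(128−7) = 7 + 35.09 = 42.09 → 42
  B: 20 + 31.32 = 51.32 → 51
rgb(107, 42, 51) = #6b2a33.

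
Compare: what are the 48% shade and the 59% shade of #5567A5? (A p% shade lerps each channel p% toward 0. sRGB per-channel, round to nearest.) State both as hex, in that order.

#2C3656, #232A44

#5567A5 is rgb(85, 103, 165).
48% shade:
  R: 85 + 0.48×(0−85) = 85 − 40.8 = 44.2 → 44
  G: 103 − 49.44 = 53.56 → 54
  B: 165 + 0.48×(0−165) = 165 − 79.2 = 85.8 → 86
  → #2C3656
59% shade:
  R: 85 − 50.15 = 34.85 → 35
  G: 103 + 0.59×(0−103) = 103 − 60.77 = 42.23 → 42
  B: 165 + 0.59×(0−165) = 165 − 97.35 = 67.65 → 68
  → #232A44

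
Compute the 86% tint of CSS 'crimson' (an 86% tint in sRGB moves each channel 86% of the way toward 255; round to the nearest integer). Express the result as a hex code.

#fadee4

CSS crimson is rgb(220, 20, 60).
Per channel, c → c + 0.86(255 − c):
  R: 220 + 0.86×(255−220) = 220 + 30.1 = 250.1 → 250
  G: 20 + 202.1 = 222.1 → 222
  B: 60 + 0.86×(255−60) = 60 + 167.7 = 227.7 → 228
rgb(250, 222, 228) = #fadee4.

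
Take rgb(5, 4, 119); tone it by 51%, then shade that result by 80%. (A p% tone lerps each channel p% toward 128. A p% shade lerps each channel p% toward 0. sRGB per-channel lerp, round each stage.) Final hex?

Lerp each channel 51% toward 128:
  R: 5 + 0.51×(128−5) = 5 + 62.73 = 67.73 → 68
  G: 4 + 63.24 = 67.24 → 67
  B: 119 + 0.51×(128−119) = 119 + 4.59 = 123.59 → 124
After the tone: rgb(68, 67, 124) = #44437C.
Lerp each channel 80% toward 0:
  R: 68 + 0.8×(0−68) = 68 − 54.4 = 13.6 → 14
  G: 67 + 0.8×(0−67) = 67 − 53.6 = 13.4 → 13
  B: 124 + 0.8×(0−124) = 124 − 99.2 = 24.8 → 25
rgb(14, 13, 25) = #0E0D19.

#0E0D19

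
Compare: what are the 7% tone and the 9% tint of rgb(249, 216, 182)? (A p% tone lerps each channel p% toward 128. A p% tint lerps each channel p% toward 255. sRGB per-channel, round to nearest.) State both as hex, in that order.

7% tone:
  R: 249 + 0.07×(128−249) = 249 − 8.47 = 240.53 → 241
  G: 216 + 0.07×(128−216) = 216 − 6.16 = 209.84 → 210
  B: 182 + 0.07×(128−182) = 182 − 3.78 = 178.22 → 178
  → #F1D2B2
9% tint:
  R: 249 + 0.09×(255−249) = 249 + 0.54 = 249.54 → 250
  G: 216 + 3.51 = 219.51 → 220
  B: 182 + 0.09×(255−182) = 182 + 6.57 = 188.57 → 189
  → #FADCBD

#F1D2B2, #FADCBD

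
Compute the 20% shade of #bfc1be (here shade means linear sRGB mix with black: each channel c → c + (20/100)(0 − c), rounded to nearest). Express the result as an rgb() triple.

rgb(153, 154, 152)

#bfc1be is rgb(191, 193, 190).
Lerp each channel 20% toward 0:
  R: 191 − 38.2 = 152.8 → 153
  G: 193 + 0.2×(0−193) = 193 − 38.6 = 154.4 → 154
  B: 190 + 0.2×(0−190) = 190 − 38 = 152 → 152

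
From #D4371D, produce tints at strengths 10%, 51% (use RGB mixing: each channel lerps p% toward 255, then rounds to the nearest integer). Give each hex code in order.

#D4371D is rgb(212, 55, 29).
10%: (212 + 4.3 = 216.3→216, 55 + 20 = 75→75, 29 + 22.6 = 51.6→52) → #D84B34
51%: (212 + 21.93 = 233.93→234, 55 + 102 = 157→157, 29 + 115.26 = 144.26→144) → #EA9D90

#D84B34, #EA9D90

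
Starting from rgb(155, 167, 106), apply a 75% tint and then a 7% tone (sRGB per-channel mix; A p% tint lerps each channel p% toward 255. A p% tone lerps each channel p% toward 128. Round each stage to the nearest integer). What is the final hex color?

#DFE2D4

Lerp each channel 75% toward 255:
  R: 155 + 75 = 230 → 230
  G: 167 + 66 = 233 → 233
  B: 106 + 0.75×(255−106) = 106 + 111.75 = 217.75 → 218
After the tint: rgb(230, 233, 218) = #E6E9DA.
A 7% tone moves each channel 7% toward 128:
  R: 230 + 0.07×(128−230) = 230 − 7.14 = 222.86 → 223
  G: 233 + 0.07×(128−233) = 233 − 7.35 = 225.65 → 226
  B: 218 + 0.07×(128−218) = 218 − 6.3 = 211.7 → 212
rgb(223, 226, 212) = #DFE2D4.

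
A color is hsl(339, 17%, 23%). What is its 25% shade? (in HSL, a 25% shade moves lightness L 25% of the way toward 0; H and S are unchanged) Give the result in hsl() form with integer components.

L moves 25% from 23 toward 0: 23 − 5.75 = 17.25 → 17.
H and S are unchanged.

hsl(339, 17%, 17%)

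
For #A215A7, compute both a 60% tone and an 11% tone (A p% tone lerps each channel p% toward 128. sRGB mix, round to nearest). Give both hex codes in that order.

#8E5590, #9E21A3

#A215A7 is rgb(162, 21, 167).
60% tone:
  R: 162 + 0.6×(128−162) = 162 − 20.4 = 141.6 → 142
  G: 21 + 64.2 = 85.2 → 85
  B: 167 − 23.4 = 143.6 → 144
  → #8E5590
11% tone:
  R: 162 + 0.11×(128−162) = 162 − 3.74 = 158.26 → 158
  G: 21 + 0.11×(128−21) = 21 + 11.77 = 32.77 → 33
  B: 167 − 4.29 = 162.71 → 163
  → #9E21A3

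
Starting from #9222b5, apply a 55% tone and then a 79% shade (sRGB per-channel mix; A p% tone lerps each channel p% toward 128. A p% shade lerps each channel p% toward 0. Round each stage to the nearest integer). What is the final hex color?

#1d1220

#9222b5 is rgb(146, 34, 181).
Per channel, c → c + 0.55(128 − c):
  R: 146 − 9.9 = 136.1 → 136
  G: 34 + 0.55×(128−34) = 34 + 51.7 = 85.7 → 86
  B: 181 + 0.55×(128−181) = 181 − 29.15 = 151.85 → 152
After the tone: rgb(136, 86, 152) = #885698.
Lerp each channel 79% toward 0:
  R: 136 − 107.44 = 28.56 → 29
  G: 86 + 0.79×(0−86) = 86 − 67.94 = 18.06 → 18
  B: 152 − 120.08 = 31.92 → 32
rgb(29, 18, 32) = #1d1220.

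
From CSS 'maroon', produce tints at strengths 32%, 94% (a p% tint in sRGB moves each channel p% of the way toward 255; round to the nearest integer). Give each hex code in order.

#A95252, #F7F0F0

CSS maroon is rgb(128, 0, 0).
32%: (128 + 40.64 = 168.64→169, 0 + 81.6 = 81.6→82, 0 + 81.6 = 81.6→82) → #A95252
94%: (128 + 119.38 = 247.38→247, 0 + 239.7 = 239.7→240, 0 + 239.7 = 239.7→240) → #F7F0F0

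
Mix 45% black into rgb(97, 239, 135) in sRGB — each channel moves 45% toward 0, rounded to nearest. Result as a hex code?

Lerp each channel 45% toward 0:
  R: 97 + 0.45×(0−97) = 97 − 43.65 = 53.35 → 53
  G: 239 − 107.55 = 131.45 → 131
  B: 135 − 60.75 = 74.25 → 74
rgb(53, 131, 74) = #35834A.

#35834A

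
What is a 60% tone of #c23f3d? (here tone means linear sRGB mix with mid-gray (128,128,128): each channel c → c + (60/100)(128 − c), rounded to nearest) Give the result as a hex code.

#9a6665

#c23f3d is rgb(194, 63, 61).
Per channel, c → c + 0.6(128 − c):
  R: 194 − 39.6 = 154.4 → 154
  G: 63 + 39 = 102 → 102
  B: 61 + 0.6×(128−61) = 61 + 40.2 = 101.2 → 101
rgb(154, 102, 101) = #9a6665.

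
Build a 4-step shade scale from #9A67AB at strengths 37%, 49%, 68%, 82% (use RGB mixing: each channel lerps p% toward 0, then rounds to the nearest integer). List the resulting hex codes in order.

#9A67AB is rgb(154, 103, 171).
37%: (154 − 56.98 = 97.02→97, 103 − 38.11 = 64.89→65, 171 − 63.27 = 107.73→108) → #61416C
49%: (154 − 75.46 = 78.54→79, 103 − 50.47 = 52.53→53, 171 − 83.79 = 87.21→87) → #4F3557
68%: (154 − 104.72 = 49.28→49, 103 − 70.04 = 32.96→33, 171 − 116.28 = 54.72→55) → #312137
82%: (154 − 126.28 = 27.72→28, 103 − 84.46 = 18.54→19, 171 − 140.22 = 30.78→31) → #1C131F

#61416C, #4F3557, #312137, #1C131F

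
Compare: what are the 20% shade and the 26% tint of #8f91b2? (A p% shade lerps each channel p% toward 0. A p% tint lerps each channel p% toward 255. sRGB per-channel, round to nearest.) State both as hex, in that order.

#72748e, #acaec6

#8f91b2 is rgb(143, 145, 178).
20% shade:
  R: 143 − 28.6 = 114.4 → 114
  G: 145 − 29 = 116 → 116
  B: 178 + 0.2×(0−178) = 178 − 35.6 = 142.4 → 142
  → #72748e
26% tint:
  R: 143 + 0.26×(255−143) = 143 + 29.12 = 172.12 → 172
  G: 145 + 28.6 = 173.6 → 174
  B: 178 + 0.26×(255−178) = 178 + 20.02 = 198.02 → 198
  → #acaec6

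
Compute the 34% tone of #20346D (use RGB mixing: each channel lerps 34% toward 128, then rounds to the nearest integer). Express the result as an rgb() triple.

rgb(65, 78, 115)

#20346D is rgb(32, 52, 109).
Per channel, c → c + 0.34(128 − c):
  R: 32 + 0.34×(128−32) = 32 + 32.64 = 64.64 → 65
  G: 52 + 0.34×(128−52) = 52 + 25.84 = 77.84 → 78
  B: 109 + 0.34×(128−109) = 109 + 6.46 = 115.46 → 115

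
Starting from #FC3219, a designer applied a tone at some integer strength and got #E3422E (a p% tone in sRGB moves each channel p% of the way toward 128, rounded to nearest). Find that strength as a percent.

20%

#FC3219 is rgb(252, 50, 25); #E3422E is rgb(227, 66, 46).
On the R channel (widest range): 227 ≈ 252 + (p/100)(128 − 252), so p ≈ 100×(227 − 252)/(128 − 252) = -2500/-124 = 20.16.
p = 20 reproduces all three channels after rounding.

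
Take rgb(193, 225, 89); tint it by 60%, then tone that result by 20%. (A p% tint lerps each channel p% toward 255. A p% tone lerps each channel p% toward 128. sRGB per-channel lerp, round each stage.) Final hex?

#D2DCB1

A 60% tint moves each channel 60% toward 255:
  R: 193 + 37.2 = 230.2 → 230
  G: 225 + 0.6×(255−225) = 225 + 18 = 243 → 243
  B: 89 + 99.6 = 188.6 → 189
After the tint: rgb(230, 243, 189) = #E6F3BD.
Lerp each channel 20% toward 128:
  R: 230 + 0.2×(128−230) = 230 − 20.4 = 209.6 → 210
  G: 243 + 0.2×(128−243) = 243 − 23 = 220 → 220
  B: 189 + 0.2×(128−189) = 189 − 12.2 = 176.8 → 177
rgb(210, 220, 177) = #D2DCB1.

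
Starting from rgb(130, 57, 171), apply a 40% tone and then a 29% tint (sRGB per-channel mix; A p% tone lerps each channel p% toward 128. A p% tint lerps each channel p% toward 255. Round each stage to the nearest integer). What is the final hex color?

Lerp each channel 40% toward 128:
  R: 130 − 0.8 = 129.2 → 129
  G: 57 + 28.4 = 85.4 → 85
  B: 171 + 0.4×(128−171) = 171 − 17.2 = 153.8 → 154
After the tone: rgb(129, 85, 154) = #81559A.
Per channel, c → c + 0.29(255 − c):
  R: 129 + 0.29×(255−129) = 129 + 36.54 = 165.54 → 166
  G: 85 + 0.29×(255−85) = 85 + 49.3 = 134.3 → 134
  B: 154 + 29.29 = 183.29 → 183
rgb(166, 134, 183) = #A686B7.

#A686B7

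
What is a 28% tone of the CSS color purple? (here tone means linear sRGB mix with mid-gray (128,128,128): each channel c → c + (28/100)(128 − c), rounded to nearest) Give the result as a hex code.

#802480

CSS purple is rgb(128, 0, 128).
A 28% tone moves each channel 28% toward 128:
  R: 128 + 0.28×(128−128) = 128 + 0 = 128 → 128
  G: 0 + 35.84 = 35.84 → 36
  B: 128 + 0.28×(128−128) = 128 + 0 = 128 → 128
rgb(128, 36, 128) = #802480.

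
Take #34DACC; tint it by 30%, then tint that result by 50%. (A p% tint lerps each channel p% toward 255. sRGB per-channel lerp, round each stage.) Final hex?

#B8F2ED

#34DACC is rgb(52, 218, 204).
Per channel, c → c + 0.3(255 − c):
  R: 52 + 0.3×(255−52) = 52 + 60.9 = 112.9 → 113
  G: 218 + 0.3×(255−218) = 218 + 11.1 = 229.1 → 229
  B: 204 + 0.3×(255−204) = 204 + 15.3 = 219.3 → 219
After the tint: rgb(113, 229, 219) = #71E5DB.
Per channel, c → c + 0.5(255 − c):
  R: 113 + 0.5×(255−113) = 113 + 71 = 184 → 184
  G: 229 + 0.5×(255−229) = 229 + 13 = 242 → 242
  B: 219 + 18 = 237 → 237
rgb(184, 242, 237) = #B8F2ED.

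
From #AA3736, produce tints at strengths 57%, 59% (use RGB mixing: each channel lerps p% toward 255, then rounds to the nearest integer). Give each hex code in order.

#AA3736 is rgb(170, 55, 54).
57%: (170 + 48.45 = 218.45→218, 55 + 114 = 169→169, 54 + 114.57 = 168.57→169) → #DAA9A9
59%: (170 + 50.15 = 220.15→220, 55 + 118 = 173→173, 54 + 118.59 = 172.59→173) → #DCADAD

#DAA9A9, #DCADAD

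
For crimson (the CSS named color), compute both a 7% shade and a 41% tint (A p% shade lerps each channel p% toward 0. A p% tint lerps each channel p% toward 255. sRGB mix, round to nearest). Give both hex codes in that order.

#cd1338, #ea748c

CSS crimson is rgb(220, 20, 60).
7% shade:
  R: 220 − 15.4 = 204.6 → 205
  G: 20 − 1.4 = 18.6 → 19
  B: 60 + 0.07×(0−60) = 60 − 4.2 = 55.8 → 56
  → #cd1338
41% tint:
  R: 220 + 0.41×(255−220) = 220 + 14.35 = 234.35 → 234
  G: 20 + 96.35 = 116.35 → 116
  B: 60 + 0.41×(255−60) = 60 + 79.95 = 139.95 → 140
  → #ea748c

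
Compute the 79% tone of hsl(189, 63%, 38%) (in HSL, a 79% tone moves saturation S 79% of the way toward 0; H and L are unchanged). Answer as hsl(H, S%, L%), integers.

hsl(189, 13%, 38%)

S moves 79% from 63 toward 0: 63 − 49.77 = 13.23 → 13.
H and L are unchanged.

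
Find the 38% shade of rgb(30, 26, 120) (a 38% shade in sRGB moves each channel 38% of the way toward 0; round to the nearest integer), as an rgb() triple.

A 38% shade moves each channel 38% toward 0:
  R: 30 + 0.38×(0−30) = 30 − 11.4 = 18.6 → 19
  G: 26 + 0.38×(0−26) = 26 − 9.88 = 16.12 → 16
  B: 120 + 0.38×(0−120) = 120 − 45.6 = 74.4 → 74

rgb(19, 16, 74)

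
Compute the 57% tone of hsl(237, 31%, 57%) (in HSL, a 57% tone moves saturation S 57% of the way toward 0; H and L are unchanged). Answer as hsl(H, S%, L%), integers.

hsl(237, 13%, 57%)

S moves 57% from 31 toward 0: 31 − 17.67 = 13.33 → 13.
H and L are unchanged.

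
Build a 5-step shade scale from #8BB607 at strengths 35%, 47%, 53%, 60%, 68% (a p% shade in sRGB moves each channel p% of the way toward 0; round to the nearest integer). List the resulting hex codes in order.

#8BB607 is rgb(139, 182, 7).
35%: (139 − 48.65 = 90.35→90, 182 − 63.7 = 118.3→118, 7 − 2.45 = 4.55→5) → #5A7605
47%: (139 − 65.33 = 73.67→74, 182 − 85.54 = 96.46→96, 7 − 3.29 = 3.71→4) → #4A6004
53%: (139 − 73.67 = 65.33→65, 182 − 96.46 = 85.54→86, 7 − 3.71 = 3.29→3) → #415603
60%: (139 − 83.4 = 55.6→56, 182 − 109.2 = 72.8→73, 7 − 4.2 = 2.8→3) → #384903
68%: (139 − 94.52 = 44.48→44, 182 − 123.76 = 58.24→58, 7 − 4.76 = 2.24→2) → #2C3A02

#5A7605, #4A6004, #415603, #384903, #2C3A02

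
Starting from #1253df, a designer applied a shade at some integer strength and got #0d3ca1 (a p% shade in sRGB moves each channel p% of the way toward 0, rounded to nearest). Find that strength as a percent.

28%

#1253df is rgb(18, 83, 223); #0d3ca1 is rgb(13, 60, 161).
On the B channel (widest range): 161 ≈ 223 + (p/100)(0 − 223), so p ≈ 100×(161 − 223)/(0 − 223) = -6200/-223 = 27.80.
p = 28 reproduces all three channels after rounding.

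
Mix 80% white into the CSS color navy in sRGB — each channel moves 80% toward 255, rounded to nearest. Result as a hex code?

CSS navy is rgb(0, 0, 128).
Per channel, c → c + 0.8(255 − c):
  R: 0 + 0.8×(255−0) = 0 + 204 = 204 → 204
  G: 0 + 204 = 204 → 204
  B: 128 + 0.8×(255−128) = 128 + 101.6 = 229.6 → 230
rgb(204, 204, 230) = #CCCCE6.

#CCCCE6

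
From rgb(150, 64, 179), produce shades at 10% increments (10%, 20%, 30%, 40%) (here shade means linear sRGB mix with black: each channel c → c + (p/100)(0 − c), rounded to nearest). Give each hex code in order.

10%: (150 − 15 = 135→135, 64 − 6.4 = 57.6→58, 179 − 17.9 = 161.1→161) → #873AA1
20%: (150 − 30 = 120→120, 64 − 12.8 = 51.2→51, 179 − 35.8 = 143.2→143) → #78338F
30%: (150 − 45 = 105→105, 64 − 19.2 = 44.8→45, 179 − 53.7 = 125.3→125) → #692D7D
40%: (150 − 60 = 90→90, 64 − 25.6 = 38.4→38, 179 − 71.6 = 107.4→107) → #5A266B

#873AA1, #78338F, #692D7D, #5A266B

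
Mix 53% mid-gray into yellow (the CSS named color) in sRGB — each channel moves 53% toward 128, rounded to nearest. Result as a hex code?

#bcbc44

CSS yellow is rgb(255, 255, 0).
A 53% tone moves each channel 53% toward 128:
  R: 255 + 0.53×(128−255) = 255 − 67.31 = 187.69 → 188
  G: 255 − 67.31 = 187.69 → 188
  B: 0 + 67.84 = 67.84 → 68
rgb(188, 188, 68) = #bcbc44.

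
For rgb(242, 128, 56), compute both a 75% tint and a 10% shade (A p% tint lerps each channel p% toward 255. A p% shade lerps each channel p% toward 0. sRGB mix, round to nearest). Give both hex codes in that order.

75% tint:
  R: 242 + 0.75×(255−242) = 242 + 9.75 = 251.75 → 252
  G: 128 + 95.25 = 223.25 → 223
  B: 56 + 0.75×(255−56) = 56 + 149.25 = 205.25 → 205
  → #fcdfcd
10% shade:
  R: 242 − 24.2 = 217.8 → 218
  G: 128 + 0.1×(0−128) = 128 − 12.8 = 115.2 → 115
  B: 56 − 5.6 = 50.4 → 50
  → #da7332

#fcdfcd, #da7332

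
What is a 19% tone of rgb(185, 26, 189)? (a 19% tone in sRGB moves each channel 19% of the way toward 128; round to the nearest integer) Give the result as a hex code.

#ae2db1

A 19% tone moves each channel 19% toward 128:
  R: 185 − 10.83 = 174.17 → 174
  G: 26 + 0.19×(128−26) = 26 + 19.38 = 45.38 → 45
  B: 189 − 11.59 = 177.41 → 177
rgb(174, 45, 177) = #ae2db1.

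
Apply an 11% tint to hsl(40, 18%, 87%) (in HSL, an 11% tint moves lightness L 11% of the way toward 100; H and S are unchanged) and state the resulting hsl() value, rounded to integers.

L moves 11% from 87 toward 100: 87 + 1.43 = 88.43 → 88.
H and S are unchanged.

hsl(40, 18%, 88%)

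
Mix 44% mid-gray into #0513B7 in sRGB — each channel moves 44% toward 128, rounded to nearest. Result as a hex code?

#0513B7 is rgb(5, 19, 183).
Per channel, c → c + 0.44(128 − c):
  R: 5 + 0.44×(128−5) = 5 + 54.12 = 59.12 → 59
  G: 19 + 0.44×(128−19) = 19 + 47.96 = 66.96 → 67
  B: 183 + 0.44×(128−183) = 183 − 24.2 = 158.8 → 159
rgb(59, 67, 159) = #3B439F.

#3B439F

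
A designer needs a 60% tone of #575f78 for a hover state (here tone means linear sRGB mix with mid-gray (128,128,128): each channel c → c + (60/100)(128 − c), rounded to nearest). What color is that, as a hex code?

#575f78 is rgb(87, 95, 120).
A 60% tone moves each channel 60% toward 128:
  R: 87 + 0.6×(128−87) = 87 + 24.6 = 111.6 → 112
  G: 95 + 0.6×(128−95) = 95 + 19.8 = 114.8 → 115
  B: 120 + 0.6×(128−120) = 120 + 4.8 = 124.8 → 125
rgb(112, 115, 125) = #70737d.

#70737d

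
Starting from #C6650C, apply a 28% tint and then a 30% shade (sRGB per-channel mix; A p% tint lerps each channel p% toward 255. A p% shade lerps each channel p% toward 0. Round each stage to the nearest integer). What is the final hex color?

#966538

#C6650C is rgb(198, 101, 12).
Lerp each channel 28% toward 255:
  R: 198 + 0.28×(255−198) = 198 + 15.96 = 213.96 → 214
  G: 101 + 0.28×(255−101) = 101 + 43.12 = 144.12 → 144
  B: 12 + 0.28×(255−12) = 12 + 68.04 = 80.04 → 80
After the tint: rgb(214, 144, 80) = #D69050.
Per channel, c → c + 0.3(0 − c):
  R: 214 + 0.3×(0−214) = 214 − 64.2 = 149.8 → 150
  G: 144 + 0.3×(0−144) = 144 − 43.2 = 100.8 → 101
  B: 80 + 0.3×(0−80) = 80 − 24 = 56 → 56
rgb(150, 101, 56) = #966538.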